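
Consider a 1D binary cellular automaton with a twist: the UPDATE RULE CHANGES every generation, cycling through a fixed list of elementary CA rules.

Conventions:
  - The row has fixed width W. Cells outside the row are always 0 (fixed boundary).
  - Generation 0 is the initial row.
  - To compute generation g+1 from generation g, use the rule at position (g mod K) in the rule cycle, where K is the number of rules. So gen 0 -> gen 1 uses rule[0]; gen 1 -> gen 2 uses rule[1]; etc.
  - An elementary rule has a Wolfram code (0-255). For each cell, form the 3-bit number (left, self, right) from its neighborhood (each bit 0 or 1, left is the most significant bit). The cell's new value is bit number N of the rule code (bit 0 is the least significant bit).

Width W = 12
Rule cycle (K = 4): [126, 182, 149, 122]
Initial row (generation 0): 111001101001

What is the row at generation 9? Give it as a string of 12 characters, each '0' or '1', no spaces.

Gen 0: 111001101001
Gen 1 (rule 126): 101111111111
Gen 2 (rule 182): 110111111110
Gen 3 (rule 149): 000011111101
Gen 4 (rule 122): 000110000110
Gen 5 (rule 126): 001111001111
Gen 6 (rule 182): 010110110110
Gen 7 (rule 149): 010000000001
Gen 8 (rule 122): 101000000010
Gen 9 (rule 126): 111100000111

Answer: 111100000111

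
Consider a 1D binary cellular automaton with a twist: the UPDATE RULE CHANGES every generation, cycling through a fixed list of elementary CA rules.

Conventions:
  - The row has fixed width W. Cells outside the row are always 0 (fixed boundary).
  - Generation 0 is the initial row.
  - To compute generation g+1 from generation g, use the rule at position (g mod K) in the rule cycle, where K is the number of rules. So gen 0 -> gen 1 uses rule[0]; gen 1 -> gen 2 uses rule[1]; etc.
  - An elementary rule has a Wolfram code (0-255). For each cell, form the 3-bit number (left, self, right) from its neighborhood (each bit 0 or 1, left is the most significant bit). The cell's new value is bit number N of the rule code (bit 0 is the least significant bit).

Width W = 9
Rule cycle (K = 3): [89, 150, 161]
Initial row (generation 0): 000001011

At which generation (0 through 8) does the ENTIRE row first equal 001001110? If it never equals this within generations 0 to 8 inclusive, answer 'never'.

Gen 0: 000001011
Gen 1 (rule 89): 111100011
Gen 2 (rule 150): 011010100
Gen 3 (rule 161): 000101001
Gen 4 (rule 89): 110000100
Gen 5 (rule 150): 001001110
Gen 6 (rule 161): 100000100
Gen 7 (rule 89): 011110011
Gen 8 (rule 150): 101101100

Answer: 5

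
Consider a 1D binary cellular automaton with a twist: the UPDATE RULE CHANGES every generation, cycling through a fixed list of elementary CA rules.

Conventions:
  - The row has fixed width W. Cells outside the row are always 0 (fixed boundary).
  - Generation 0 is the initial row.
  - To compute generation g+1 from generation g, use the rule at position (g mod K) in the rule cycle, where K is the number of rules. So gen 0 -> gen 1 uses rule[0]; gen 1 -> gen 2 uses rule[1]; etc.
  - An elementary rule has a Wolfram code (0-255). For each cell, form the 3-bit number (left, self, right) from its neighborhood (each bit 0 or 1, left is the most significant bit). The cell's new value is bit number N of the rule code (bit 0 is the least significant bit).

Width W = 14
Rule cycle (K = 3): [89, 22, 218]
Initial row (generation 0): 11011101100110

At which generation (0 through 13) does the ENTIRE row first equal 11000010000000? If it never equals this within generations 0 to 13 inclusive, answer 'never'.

Gen 0: 11011101100110
Gen 1 (rule 89): 11010101110111
Gen 2 (rule 22): 00010100000000
Gen 3 (rule 218): 00100010000000
Gen 4 (rule 89): 10011001111111
Gen 5 (rule 22): 11100110000000
Gen 6 (rule 218): 11111111000000
Gen 7 (rule 89): 10000001111111
Gen 8 (rule 22): 11000010000000
Gen 9 (rule 218): 11100101000000
Gen 10 (rule 89): 10110000111111
Gen 11 (rule 22): 10001001000000
Gen 12 (rule 218): 01010110100000
Gen 13 (rule 89): 00000110011111

Answer: 8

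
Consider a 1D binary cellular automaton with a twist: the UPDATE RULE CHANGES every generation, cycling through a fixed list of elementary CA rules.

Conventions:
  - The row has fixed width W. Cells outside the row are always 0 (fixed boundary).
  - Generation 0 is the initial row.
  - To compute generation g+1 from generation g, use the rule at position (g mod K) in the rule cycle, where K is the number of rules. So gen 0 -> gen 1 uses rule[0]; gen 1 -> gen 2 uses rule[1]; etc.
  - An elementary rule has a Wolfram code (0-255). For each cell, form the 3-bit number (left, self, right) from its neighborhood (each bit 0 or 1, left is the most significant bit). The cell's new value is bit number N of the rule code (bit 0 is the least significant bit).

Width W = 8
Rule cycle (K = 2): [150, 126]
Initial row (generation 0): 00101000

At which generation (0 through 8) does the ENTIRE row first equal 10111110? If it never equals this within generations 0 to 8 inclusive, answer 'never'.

Answer: 7

Derivation:
Gen 0: 00101000
Gen 1 (rule 150): 01101100
Gen 2 (rule 126): 11111110
Gen 3 (rule 150): 01111101
Gen 4 (rule 126): 11000111
Gen 5 (rule 150): 00101010
Gen 6 (rule 126): 01111111
Gen 7 (rule 150): 10111110
Gen 8 (rule 126): 11100011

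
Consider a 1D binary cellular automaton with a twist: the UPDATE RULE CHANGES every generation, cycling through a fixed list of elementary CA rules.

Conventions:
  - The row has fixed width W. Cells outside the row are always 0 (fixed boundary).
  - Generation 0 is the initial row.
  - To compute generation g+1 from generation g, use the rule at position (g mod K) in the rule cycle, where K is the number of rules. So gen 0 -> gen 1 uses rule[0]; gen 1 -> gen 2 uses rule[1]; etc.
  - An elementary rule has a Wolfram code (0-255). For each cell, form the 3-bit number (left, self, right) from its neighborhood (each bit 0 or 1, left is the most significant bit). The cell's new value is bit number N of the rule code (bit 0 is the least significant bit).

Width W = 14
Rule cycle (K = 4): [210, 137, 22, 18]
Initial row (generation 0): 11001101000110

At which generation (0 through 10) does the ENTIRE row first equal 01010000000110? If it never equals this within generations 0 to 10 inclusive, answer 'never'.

Gen 0: 11001101000110
Gen 1 (rule 210): 01110100101011
Gen 2 (rule 137): 01100000000010
Gen 3 (rule 22): 10010000000111
Gen 4 (rule 18): 01101000001000
Gen 5 (rule 210): 10100100010100
Gen 6 (rule 137): 00000001000001
Gen 7 (rule 22): 00000011100011
Gen 8 (rule 18): 00000100010100
Gen 9 (rule 210): 00001010100010
Gen 10 (rule 137): 11100000001000

Answer: never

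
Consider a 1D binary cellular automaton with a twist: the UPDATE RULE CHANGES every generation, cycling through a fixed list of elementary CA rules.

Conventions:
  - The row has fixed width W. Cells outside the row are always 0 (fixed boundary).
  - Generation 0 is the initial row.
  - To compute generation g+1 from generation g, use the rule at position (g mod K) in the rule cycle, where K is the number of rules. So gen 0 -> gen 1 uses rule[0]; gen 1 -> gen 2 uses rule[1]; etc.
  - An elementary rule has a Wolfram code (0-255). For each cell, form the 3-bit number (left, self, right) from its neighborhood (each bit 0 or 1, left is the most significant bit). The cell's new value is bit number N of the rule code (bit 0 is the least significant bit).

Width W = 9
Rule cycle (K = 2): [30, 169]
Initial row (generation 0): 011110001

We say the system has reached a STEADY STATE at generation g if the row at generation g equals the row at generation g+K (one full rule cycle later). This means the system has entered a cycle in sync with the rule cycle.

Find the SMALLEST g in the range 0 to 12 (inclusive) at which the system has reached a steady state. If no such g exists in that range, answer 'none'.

Answer: none

Derivation:
Gen 0: 011110001
Gen 1 (rule 30): 110001011
Gen 2 (rule 169): 100100110
Gen 3 (rule 30): 111111101
Gen 4 (rule 169): 111111010
Gen 5 (rule 30): 100000011
Gen 6 (rule 169): 001111010
Gen 7 (rule 30): 011000011
Gen 8 (rule 169): 010011010
Gen 9 (rule 30): 111110011
Gen 10 (rule 169): 111100010
Gen 11 (rule 30): 100010111
Gen 12 (rule 169): 001001110
Gen 13 (rule 30): 011111001
Gen 14 (rule 169): 011110000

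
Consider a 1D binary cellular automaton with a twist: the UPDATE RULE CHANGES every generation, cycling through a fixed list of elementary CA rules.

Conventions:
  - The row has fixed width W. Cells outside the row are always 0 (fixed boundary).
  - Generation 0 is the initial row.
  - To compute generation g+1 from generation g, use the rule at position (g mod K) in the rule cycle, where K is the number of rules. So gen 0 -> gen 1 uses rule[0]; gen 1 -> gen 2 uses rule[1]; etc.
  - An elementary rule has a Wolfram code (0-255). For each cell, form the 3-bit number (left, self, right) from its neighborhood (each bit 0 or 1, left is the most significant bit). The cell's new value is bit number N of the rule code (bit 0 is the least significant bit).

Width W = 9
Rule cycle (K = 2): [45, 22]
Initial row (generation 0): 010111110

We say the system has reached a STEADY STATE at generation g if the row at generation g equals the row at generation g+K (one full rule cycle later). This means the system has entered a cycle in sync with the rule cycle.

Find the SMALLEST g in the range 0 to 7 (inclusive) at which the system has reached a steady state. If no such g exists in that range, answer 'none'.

Answer: 6

Derivation:
Gen 0: 010111110
Gen 1 (rule 45): 011100000
Gen 2 (rule 22): 100010000
Gen 3 (rule 45): 101010111
Gen 4 (rule 22): 101010000
Gen 5 (rule 45): 111110111
Gen 6 (rule 22): 000000000
Gen 7 (rule 45): 111111111
Gen 8 (rule 22): 000000000
Gen 9 (rule 45): 111111111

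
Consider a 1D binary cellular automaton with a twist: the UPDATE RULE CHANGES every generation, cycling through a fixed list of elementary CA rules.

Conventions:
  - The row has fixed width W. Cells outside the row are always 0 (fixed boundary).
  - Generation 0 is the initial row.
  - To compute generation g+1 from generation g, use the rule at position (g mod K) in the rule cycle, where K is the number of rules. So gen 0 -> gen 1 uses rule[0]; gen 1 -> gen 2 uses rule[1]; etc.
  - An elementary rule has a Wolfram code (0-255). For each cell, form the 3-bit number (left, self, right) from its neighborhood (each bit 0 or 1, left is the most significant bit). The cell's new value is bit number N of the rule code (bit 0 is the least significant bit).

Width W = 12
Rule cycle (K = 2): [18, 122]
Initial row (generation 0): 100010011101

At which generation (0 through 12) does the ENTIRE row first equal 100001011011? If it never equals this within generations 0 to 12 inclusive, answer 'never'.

Answer: never

Derivation:
Gen 0: 100010011101
Gen 1 (rule 18): 010101100000
Gen 2 (rule 122): 101011110000
Gen 3 (rule 18): 000000001000
Gen 4 (rule 122): 000000010100
Gen 5 (rule 18): 000000100010
Gen 6 (rule 122): 000001010101
Gen 7 (rule 18): 000010000000
Gen 8 (rule 122): 000101000000
Gen 9 (rule 18): 001000100000
Gen 10 (rule 122): 010101010000
Gen 11 (rule 18): 100000001000
Gen 12 (rule 122): 010000010100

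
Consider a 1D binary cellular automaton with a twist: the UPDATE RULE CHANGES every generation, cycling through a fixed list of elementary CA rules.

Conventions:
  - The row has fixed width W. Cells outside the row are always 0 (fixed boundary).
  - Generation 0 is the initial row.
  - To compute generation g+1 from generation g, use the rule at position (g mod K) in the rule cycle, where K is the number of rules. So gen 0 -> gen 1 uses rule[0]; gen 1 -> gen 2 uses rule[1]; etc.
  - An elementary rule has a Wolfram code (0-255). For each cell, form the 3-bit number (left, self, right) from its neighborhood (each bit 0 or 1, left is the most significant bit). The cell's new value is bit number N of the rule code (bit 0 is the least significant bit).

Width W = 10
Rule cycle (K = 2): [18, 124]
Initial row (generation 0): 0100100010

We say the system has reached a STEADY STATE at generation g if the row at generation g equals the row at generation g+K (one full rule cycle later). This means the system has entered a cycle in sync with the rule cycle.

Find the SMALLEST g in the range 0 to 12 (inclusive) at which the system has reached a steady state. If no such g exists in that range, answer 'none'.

Gen 0: 0100100010
Gen 1 (rule 18): 1011010101
Gen 2 (rule 124): 1111111111
Gen 3 (rule 18): 0000000000
Gen 4 (rule 124): 0000000000
Gen 5 (rule 18): 0000000000
Gen 6 (rule 124): 0000000000
Gen 7 (rule 18): 0000000000
Gen 8 (rule 124): 0000000000
Gen 9 (rule 18): 0000000000
Gen 10 (rule 124): 0000000000
Gen 11 (rule 18): 0000000000
Gen 12 (rule 124): 0000000000
Gen 13 (rule 18): 0000000000
Gen 14 (rule 124): 0000000000

Answer: 3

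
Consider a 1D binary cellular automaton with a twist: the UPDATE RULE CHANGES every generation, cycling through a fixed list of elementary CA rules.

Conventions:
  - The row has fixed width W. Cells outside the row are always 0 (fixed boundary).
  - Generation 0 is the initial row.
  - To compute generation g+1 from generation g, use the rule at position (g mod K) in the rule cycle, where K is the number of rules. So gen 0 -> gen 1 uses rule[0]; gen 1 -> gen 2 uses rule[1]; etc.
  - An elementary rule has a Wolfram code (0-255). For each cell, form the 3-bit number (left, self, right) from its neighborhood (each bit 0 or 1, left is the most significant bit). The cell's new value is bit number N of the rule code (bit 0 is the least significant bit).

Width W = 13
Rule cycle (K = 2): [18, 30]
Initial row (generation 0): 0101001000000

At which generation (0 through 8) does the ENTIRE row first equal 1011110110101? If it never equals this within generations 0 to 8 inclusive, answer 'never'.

Answer: never

Derivation:
Gen 0: 0101001000000
Gen 1 (rule 18): 1000110100000
Gen 2 (rule 30): 1101100110000
Gen 3 (rule 18): 0000011001000
Gen 4 (rule 30): 0000110111100
Gen 5 (rule 18): 0001000000010
Gen 6 (rule 30): 0011100000111
Gen 7 (rule 18): 0100010001000
Gen 8 (rule 30): 1110111011100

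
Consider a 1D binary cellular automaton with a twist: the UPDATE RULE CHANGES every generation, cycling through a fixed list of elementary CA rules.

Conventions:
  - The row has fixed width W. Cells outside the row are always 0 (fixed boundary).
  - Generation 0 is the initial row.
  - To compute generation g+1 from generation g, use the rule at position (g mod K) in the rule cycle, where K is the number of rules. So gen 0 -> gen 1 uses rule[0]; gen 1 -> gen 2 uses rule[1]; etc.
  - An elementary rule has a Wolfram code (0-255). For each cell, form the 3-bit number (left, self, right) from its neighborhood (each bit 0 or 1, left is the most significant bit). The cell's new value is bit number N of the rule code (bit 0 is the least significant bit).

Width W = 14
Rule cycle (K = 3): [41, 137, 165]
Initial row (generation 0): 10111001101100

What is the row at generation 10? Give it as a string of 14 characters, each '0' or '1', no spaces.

Gen 0: 10111001101100
Gen 1 (rule 41): 01100001011001
Gen 2 (rule 137): 01001100010000
Gen 3 (rule 165): 01000001010111
Gen 4 (rule 41): 00011100101100
Gen 5 (rule 137): 11011000001001
Gen 6 (rule 165): 00100011101001
Gen 7 (rule 41): 10001010010000
Gen 8 (rule 137): 00100000000111
Gen 9 (rule 165): 10101111110010
Gen 10 (rule 41): 01011000000000

Answer: 01011000000000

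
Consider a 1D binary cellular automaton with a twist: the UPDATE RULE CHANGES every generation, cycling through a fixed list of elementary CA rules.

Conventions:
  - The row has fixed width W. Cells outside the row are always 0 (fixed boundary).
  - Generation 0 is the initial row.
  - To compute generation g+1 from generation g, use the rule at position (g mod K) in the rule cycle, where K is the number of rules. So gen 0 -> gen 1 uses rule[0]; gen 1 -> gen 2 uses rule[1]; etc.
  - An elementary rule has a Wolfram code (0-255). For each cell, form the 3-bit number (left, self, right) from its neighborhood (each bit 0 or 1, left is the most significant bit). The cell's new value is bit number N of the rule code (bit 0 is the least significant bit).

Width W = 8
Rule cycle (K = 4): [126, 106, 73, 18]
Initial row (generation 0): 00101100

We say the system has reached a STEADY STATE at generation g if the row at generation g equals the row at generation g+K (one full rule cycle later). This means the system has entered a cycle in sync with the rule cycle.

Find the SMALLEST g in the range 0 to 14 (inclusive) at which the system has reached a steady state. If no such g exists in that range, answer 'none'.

Answer: 3

Derivation:
Gen 0: 00101100
Gen 1 (rule 126): 01111110
Gen 2 (rule 106): 11000010
Gen 3 (rule 73): 11011000
Gen 4 (rule 18): 00000100
Gen 5 (rule 126): 00001110
Gen 6 (rule 106): 00011010
Gen 7 (rule 73): 11011000
Gen 8 (rule 18): 00000100
Gen 9 (rule 126): 00001110
Gen 10 (rule 106): 00011010
Gen 11 (rule 73): 11011000
Gen 12 (rule 18): 00000100
Gen 13 (rule 126): 00001110
Gen 14 (rule 106): 00011010
Gen 15 (rule 73): 11011000
Gen 16 (rule 18): 00000100
Gen 17 (rule 126): 00001110
Gen 18 (rule 106): 00011010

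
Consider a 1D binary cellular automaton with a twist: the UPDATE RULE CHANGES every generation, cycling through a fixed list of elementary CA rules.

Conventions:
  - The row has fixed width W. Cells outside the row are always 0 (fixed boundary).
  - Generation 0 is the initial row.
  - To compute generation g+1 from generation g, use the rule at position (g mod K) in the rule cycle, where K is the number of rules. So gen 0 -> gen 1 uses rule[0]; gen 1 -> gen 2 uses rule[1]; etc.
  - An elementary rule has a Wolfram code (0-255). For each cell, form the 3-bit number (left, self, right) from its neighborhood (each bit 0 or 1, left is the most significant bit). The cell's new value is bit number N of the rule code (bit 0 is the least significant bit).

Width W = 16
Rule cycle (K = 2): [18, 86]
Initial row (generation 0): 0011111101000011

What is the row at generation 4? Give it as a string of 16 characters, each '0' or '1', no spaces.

Gen 0: 0011111101000011
Gen 1 (rule 18): 0100000000100100
Gen 2 (rule 86): 1110000001111110
Gen 3 (rule 18): 0001000010000001
Gen 4 (rule 86): 0011100111000011

Answer: 0011100111000011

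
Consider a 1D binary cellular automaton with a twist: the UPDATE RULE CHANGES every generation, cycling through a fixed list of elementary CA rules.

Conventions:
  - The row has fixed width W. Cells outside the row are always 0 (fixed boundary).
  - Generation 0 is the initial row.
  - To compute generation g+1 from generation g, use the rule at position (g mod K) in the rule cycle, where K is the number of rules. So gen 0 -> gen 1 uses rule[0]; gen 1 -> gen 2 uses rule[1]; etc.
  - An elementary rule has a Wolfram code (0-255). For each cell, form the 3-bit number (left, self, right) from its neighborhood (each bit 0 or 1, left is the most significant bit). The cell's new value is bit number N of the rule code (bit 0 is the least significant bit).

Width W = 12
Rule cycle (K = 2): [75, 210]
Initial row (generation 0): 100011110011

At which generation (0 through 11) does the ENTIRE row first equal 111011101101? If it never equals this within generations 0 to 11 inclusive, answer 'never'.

Answer: 9

Derivation:
Gen 0: 100011110011
Gen 1 (rule 75): 001110010111
Gen 2 (rule 210): 010111100011
Gen 3 (rule 75): 100100101111
Gen 4 (rule 210): 011011000111
Gen 5 (rule 75): 111011011101
Gen 6 (rule 210): 011001001100
Gen 7 (rule 75): 111010011101
Gen 8 (rule 210): 011001101100
Gen 9 (rule 75): 111011101101
Gen 10 (rule 210): 011001100100
Gen 11 (rule 75): 111011101001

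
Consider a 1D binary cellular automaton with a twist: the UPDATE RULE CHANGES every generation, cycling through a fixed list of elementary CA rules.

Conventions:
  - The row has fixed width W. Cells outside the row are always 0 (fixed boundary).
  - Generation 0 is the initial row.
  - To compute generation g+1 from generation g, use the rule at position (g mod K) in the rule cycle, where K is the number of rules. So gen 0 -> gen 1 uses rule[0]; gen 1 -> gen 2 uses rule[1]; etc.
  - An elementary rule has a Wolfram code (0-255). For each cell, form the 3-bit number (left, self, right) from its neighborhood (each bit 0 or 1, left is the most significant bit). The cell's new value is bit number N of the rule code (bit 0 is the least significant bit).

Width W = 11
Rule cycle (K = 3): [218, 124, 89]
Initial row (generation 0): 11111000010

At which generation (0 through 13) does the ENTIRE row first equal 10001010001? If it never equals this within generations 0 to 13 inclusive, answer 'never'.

Gen 0: 11111000010
Gen 1 (rule 218): 11111100101
Gen 2 (rule 124): 10000110111
Gen 3 (rule 89): 01110110101
Gen 4 (rule 218): 11110110000
Gen 5 (rule 124): 10011111000
Gen 6 (rule 89): 01010001111
Gen 7 (rule 218): 10001011111
Gen 8 (rule 124): 11001110001
Gen 9 (rule 89): 11101011100
Gen 10 (rule 218): 11100011110
Gen 11 (rule 124): 10110010011
Gen 12 (rule 89): 00111001011
Gen 13 (rule 218): 01111110011

Answer: never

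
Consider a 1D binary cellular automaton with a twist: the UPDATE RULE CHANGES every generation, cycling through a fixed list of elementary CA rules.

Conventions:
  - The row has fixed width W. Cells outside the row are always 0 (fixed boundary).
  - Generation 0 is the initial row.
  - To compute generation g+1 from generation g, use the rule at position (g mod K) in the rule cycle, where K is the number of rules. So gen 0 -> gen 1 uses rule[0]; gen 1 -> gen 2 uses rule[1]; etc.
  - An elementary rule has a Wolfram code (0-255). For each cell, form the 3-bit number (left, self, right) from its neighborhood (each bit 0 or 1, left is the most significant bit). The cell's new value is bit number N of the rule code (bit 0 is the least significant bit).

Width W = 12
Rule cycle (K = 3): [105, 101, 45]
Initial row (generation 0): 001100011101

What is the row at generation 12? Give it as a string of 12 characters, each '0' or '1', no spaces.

Answer: 011100110111

Derivation:
Gen 0: 001100011101
Gen 1 (rule 105): 101101010110
Gen 2 (rule 101): 110111111010
Gen 3 (rule 45): 101100000110
Gen 4 (rule 105): 011101110110
Gen 5 (rule 101): 000110011010
Gen 6 (rule 45): 110100010110
Gen 7 (rule 105): 111001001110
Gen 8 (rule 101): 001001000010
Gen 9 (rule 45): 101001011010
Gen 10 (rule 105): 010000111100
Gen 11 (rule 101): 010110000101
Gen 12 (rule 45): 011100110111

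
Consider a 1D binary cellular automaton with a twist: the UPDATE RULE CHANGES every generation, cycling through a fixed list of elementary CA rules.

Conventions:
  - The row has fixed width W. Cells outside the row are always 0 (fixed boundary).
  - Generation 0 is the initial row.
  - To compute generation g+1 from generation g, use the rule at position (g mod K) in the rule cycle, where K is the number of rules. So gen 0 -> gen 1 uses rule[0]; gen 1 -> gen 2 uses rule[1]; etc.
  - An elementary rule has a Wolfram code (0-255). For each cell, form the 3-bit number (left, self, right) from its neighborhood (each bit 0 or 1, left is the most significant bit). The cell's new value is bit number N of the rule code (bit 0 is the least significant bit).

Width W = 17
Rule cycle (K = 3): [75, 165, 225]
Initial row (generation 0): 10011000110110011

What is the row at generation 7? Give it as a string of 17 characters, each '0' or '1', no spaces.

Answer: 11001100001001001

Derivation:
Gen 0: 10011000110110011
Gen 1 (rule 75): 00111011110110111
Gen 2 (rule 165): 10010101101001010
Gen 3 (rule 225): 00001010110000100
Gen 4 (rule 75): 11110000110111001
Gen 5 (rule 165): 01100110001010001
Gen 6 (rule 225): 00100010100100100
Gen 7 (rule 75): 11001100001001001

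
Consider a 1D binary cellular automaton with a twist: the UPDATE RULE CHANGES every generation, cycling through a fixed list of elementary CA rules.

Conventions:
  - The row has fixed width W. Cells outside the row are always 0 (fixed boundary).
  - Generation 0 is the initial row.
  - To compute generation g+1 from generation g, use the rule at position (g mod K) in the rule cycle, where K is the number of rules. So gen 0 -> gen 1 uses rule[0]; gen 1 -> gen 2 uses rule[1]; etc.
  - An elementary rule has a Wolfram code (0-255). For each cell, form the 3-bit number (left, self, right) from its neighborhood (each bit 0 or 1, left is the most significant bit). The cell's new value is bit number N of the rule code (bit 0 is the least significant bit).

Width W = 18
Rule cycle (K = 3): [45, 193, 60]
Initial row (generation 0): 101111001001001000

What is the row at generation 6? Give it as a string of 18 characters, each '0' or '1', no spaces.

Gen 0: 101111001001001000
Gen 1 (rule 45): 111000001001001011
Gen 2 (rule 193): 011011100000000001
Gen 3 (rule 60): 010110010000000001
Gen 4 (rule 45): 011100010111111101
Gen 5 (rule 193): 001101000011111100
Gen 6 (rule 60): 001011100010000010

Answer: 001011100010000010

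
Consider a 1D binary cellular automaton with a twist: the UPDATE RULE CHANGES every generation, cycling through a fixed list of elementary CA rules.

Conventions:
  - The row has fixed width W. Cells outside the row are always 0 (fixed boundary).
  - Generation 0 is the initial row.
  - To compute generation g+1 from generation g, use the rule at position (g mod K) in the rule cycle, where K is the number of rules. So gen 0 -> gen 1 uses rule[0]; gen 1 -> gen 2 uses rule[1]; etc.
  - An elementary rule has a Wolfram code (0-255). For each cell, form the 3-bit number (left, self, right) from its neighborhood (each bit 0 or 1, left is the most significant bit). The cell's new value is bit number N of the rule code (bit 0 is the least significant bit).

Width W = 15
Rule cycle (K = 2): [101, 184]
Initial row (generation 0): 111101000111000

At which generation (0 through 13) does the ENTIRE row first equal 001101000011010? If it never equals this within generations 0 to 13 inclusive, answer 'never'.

Gen 0: 111101000111000
Gen 1 (rule 101): 000111010001011
Gen 2 (rule 184): 000110101000110
Gen 3 (rule 101): 110011111010010
Gen 4 (rule 184): 101011110101001
Gen 5 (rule 101): 111100011111001
Gen 6 (rule 184): 111010011110100
Gen 7 (rule 101): 001110000011101
Gen 8 (rule 184): 001101000011010
Gen 9 (rule 101): 100111011001110
Gen 10 (rule 184): 010110110101101
Gen 11 (rule 101): 011011011110111
Gen 12 (rule 184): 010110111101110
Gen 13 (rule 101): 011011000110010

Answer: 8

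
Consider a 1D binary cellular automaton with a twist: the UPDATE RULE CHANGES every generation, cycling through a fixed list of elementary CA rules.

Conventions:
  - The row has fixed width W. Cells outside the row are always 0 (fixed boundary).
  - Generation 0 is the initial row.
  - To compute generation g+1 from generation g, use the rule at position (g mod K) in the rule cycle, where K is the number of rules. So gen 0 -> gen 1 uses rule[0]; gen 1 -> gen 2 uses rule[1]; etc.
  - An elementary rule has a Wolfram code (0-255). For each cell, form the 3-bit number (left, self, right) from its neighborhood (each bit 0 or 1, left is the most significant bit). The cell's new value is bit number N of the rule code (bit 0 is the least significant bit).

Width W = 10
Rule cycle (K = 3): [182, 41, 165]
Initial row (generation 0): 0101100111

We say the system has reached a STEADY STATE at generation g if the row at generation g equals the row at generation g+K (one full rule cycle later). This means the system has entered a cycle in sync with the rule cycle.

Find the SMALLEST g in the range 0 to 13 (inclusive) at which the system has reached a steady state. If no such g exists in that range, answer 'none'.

Gen 0: 0101100111
Gen 1 (rule 182): 1110011010
Gen 2 (rule 41): 1000010100
Gen 3 (rule 165): 1011011101
Gen 4 (rule 182): 1100101011
Gen 5 (rule 41): 1000010110
Gen 6 (rule 165): 1011011000
Gen 7 (rule 182): 1100100100
Gen 8 (rule 41): 1000000001
Gen 9 (rule 165): 1011111101
Gen 10 (rule 182): 1101111011
Gen 11 (rule 41): 1011000110
Gen 12 (rule 165): 1100010000
Gen 13 (rule 182): 0010111000
Gen 14 (rule 41): 1001100011
Gen 15 (rule 165): 1000001000
Gen 16 (rule 182): 1100011100

Answer: none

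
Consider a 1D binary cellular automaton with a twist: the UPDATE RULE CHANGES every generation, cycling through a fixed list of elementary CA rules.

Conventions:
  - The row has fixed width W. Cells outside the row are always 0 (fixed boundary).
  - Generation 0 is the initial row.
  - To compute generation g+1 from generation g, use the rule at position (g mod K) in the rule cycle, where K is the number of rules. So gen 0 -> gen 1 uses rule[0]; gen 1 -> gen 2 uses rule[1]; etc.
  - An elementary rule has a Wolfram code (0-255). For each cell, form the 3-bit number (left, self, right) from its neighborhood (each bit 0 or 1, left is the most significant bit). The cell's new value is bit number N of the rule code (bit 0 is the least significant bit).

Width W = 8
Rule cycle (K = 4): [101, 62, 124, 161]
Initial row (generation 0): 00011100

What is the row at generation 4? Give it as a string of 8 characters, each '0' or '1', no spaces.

Gen 0: 00011100
Gen 1 (rule 101): 11000101
Gen 2 (rule 62): 10101111
Gen 3 (rule 124): 11111001
Gen 4 (rule 161): 01110000

Answer: 01110000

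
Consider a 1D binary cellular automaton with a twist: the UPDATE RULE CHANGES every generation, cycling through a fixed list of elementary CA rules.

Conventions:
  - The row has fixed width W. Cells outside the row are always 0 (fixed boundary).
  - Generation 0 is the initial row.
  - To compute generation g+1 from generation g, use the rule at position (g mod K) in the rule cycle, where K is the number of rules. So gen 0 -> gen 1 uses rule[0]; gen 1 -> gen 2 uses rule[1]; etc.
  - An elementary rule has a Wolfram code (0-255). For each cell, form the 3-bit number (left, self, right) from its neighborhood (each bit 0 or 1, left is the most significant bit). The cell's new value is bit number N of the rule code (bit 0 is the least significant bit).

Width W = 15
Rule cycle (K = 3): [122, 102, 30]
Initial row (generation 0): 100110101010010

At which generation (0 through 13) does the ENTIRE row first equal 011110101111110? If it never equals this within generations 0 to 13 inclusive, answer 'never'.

Gen 0: 100110101010010
Gen 1 (rule 122): 011111010101101
Gen 2 (rule 102): 100001111110111
Gen 3 (rule 30): 110011000000100
Gen 4 (rule 122): 111111100001010
Gen 5 (rule 102): 000000100011110
Gen 6 (rule 30): 000001110110001
Gen 7 (rule 122): 000011011111010
Gen 8 (rule 102): 000101100001110
Gen 9 (rule 30): 001101010011001
Gen 10 (rule 122): 011110101111110
Gen 11 (rule 102): 100011110000010
Gen 12 (rule 30): 110110001000111
Gen 13 (rule 122): 111111010101101

Answer: 10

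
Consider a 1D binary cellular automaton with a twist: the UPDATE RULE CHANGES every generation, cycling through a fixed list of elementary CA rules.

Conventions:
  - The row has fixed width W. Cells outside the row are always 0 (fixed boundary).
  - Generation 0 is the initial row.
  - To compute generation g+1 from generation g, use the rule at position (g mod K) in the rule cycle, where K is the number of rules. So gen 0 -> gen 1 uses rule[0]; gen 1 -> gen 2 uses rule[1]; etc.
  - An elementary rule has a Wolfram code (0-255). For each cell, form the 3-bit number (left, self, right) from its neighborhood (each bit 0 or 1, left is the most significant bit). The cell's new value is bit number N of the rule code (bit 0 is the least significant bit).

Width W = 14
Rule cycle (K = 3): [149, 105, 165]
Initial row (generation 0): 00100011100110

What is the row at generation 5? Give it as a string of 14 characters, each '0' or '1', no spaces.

Gen 0: 00100011100110
Gen 1 (rule 149): 10111001010001
Gen 2 (rule 105): 01101000100100
Gen 3 (rule 165): 00011010100101
Gen 4 (rule 149): 11000010110101
Gen 5 (rule 105): 11011001111010

Answer: 11011001111010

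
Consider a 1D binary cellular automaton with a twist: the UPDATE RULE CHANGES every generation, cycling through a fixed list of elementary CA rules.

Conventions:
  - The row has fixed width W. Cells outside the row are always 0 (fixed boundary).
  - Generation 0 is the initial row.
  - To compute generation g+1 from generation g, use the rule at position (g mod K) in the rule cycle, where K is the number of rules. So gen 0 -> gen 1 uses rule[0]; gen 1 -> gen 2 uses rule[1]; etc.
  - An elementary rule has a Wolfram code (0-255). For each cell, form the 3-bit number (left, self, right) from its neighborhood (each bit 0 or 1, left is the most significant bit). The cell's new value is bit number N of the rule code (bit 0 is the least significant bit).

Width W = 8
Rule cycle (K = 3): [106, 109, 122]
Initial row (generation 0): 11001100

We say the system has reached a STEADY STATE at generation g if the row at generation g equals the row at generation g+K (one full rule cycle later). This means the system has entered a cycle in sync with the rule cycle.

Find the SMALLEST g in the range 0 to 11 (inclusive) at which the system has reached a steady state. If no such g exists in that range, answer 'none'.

Answer: none

Derivation:
Gen 0: 11001100
Gen 1 (rule 106): 11011100
Gen 2 (rule 109): 11110101
Gen 3 (rule 122): 10011010
Gen 4 (rule 106): 00111100
Gen 5 (rule 109): 10100101
Gen 6 (rule 122): 01011010
Gen 7 (rule 106): 10111100
Gen 8 (rule 109): 11100101
Gen 9 (rule 122): 10111010
Gen 10 (rule 106): 01101100
Gen 11 (rule 109): 01111101
Gen 12 (rule 122): 11000110
Gen 13 (rule 106): 11001110
Gen 14 (rule 109): 11001010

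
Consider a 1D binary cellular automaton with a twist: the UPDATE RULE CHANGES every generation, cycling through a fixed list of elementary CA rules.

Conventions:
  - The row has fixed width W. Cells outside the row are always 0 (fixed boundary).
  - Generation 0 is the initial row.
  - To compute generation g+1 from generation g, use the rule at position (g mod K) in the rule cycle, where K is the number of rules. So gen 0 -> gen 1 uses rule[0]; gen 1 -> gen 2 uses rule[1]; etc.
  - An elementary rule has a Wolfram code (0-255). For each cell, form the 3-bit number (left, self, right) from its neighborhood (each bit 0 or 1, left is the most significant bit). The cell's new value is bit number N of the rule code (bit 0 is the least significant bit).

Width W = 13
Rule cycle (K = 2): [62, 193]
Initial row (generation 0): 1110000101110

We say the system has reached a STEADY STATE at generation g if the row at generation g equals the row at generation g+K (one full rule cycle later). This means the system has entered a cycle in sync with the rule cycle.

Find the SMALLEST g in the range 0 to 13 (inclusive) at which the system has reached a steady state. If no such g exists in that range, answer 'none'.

Answer: none

Derivation:
Gen 0: 1110000101110
Gen 1 (rule 62): 1001001111001
Gen 2 (rule 193): 0000000111000
Gen 3 (rule 62): 0000001100100
Gen 4 (rule 193): 1111100100001
Gen 5 (rule 62): 1000011110011
Gen 6 (rule 193): 0011001110001
Gen 7 (rule 62): 0110111001011
Gen 8 (rule 193): 0010011000001
Gen 9 (rule 62): 0111110100011
Gen 10 (rule 193): 0011110001001
Gen 11 (rule 62): 0110001011111
Gen 12 (rule 193): 0010100001111
Gen 13 (rule 62): 0111110011000
Gen 14 (rule 193): 0011110001011
Gen 15 (rule 62): 0110001011110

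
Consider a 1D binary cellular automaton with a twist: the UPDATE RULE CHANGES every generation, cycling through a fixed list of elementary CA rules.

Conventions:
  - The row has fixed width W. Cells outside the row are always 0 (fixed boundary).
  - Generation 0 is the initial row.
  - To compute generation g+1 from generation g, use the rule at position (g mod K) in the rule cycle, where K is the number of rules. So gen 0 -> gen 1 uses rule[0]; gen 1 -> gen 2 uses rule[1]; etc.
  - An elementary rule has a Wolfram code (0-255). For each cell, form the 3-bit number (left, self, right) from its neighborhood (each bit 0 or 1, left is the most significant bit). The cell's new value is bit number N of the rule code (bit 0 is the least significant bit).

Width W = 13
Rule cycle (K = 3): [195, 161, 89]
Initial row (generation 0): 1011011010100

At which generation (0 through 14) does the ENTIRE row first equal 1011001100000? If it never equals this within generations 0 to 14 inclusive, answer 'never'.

Gen 0: 1011011010100
Gen 1 (rule 195): 0001001000001
Gen 2 (rule 161): 1100000011100
Gen 3 (rule 89): 1111111010111
Gen 4 (rule 195): 0111111000011
Gen 5 (rule 161): 0011110011000
Gen 6 (rule 89): 1010011011111
Gen 7 (rule 195): 0000101001111
Gen 8 (rule 161): 1110010000110
Gen 9 (rule 89): 1011001110111
Gen 10 (rule 195): 0001010110011
Gen 11 (rule 161): 1100101000000
Gen 12 (rule 89): 1110000111111
Gen 13 (rule 195): 0110111011111
Gen 14 (rule 161): 0001010101110

Answer: never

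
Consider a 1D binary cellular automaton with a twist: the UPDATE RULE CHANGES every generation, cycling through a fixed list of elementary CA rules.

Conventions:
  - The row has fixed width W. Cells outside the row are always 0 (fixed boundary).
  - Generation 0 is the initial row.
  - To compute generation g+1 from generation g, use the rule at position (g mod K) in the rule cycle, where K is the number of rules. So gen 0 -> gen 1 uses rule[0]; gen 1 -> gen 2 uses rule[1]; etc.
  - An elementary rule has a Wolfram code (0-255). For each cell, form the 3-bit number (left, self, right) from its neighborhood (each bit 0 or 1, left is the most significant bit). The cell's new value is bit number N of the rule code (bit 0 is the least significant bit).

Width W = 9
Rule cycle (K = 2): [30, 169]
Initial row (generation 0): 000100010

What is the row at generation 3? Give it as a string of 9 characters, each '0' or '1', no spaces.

Answer: 101001001

Derivation:
Gen 0: 000100010
Gen 1 (rule 30): 001110111
Gen 2 (rule 169): 101101110
Gen 3 (rule 30): 101001001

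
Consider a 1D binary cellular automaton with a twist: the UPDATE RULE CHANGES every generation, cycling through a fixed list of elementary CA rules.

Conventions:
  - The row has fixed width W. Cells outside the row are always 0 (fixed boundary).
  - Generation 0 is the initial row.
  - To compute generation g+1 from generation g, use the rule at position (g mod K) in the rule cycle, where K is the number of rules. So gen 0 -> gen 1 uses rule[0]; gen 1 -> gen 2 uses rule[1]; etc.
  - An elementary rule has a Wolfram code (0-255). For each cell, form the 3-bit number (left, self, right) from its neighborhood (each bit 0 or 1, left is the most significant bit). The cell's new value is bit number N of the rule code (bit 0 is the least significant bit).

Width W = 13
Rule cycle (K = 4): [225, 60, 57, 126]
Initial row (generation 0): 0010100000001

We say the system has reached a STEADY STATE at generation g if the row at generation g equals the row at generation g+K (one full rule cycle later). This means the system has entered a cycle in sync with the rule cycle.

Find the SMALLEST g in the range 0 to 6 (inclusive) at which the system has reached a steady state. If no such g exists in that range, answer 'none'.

Answer: none

Derivation:
Gen 0: 0010100000001
Gen 1 (rule 225): 1001001111100
Gen 2 (rule 60): 1101101000010
Gen 3 (rule 57): 1011010111001
Gen 4 (rule 126): 1111111101111
Gen 5 (rule 225): 0111111110111
Gen 6 (rule 60): 0100000001100
Gen 7 (rule 57): 0011111101011
Gen 8 (rule 126): 0110000111111
Gen 9 (rule 225): 0010110011111
Gen 10 (rule 60): 0011101010000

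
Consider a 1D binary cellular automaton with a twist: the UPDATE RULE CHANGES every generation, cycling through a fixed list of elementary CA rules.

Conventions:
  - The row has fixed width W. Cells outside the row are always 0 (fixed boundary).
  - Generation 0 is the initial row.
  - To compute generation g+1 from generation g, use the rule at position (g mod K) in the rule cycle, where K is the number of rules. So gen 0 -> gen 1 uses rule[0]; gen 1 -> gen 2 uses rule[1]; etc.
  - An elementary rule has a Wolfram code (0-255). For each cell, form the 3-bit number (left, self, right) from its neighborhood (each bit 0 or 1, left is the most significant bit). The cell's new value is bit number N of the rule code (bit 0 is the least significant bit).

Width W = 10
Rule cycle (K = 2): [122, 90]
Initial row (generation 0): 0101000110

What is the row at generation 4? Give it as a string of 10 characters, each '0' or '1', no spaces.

Gen 0: 0101000110
Gen 1 (rule 122): 1010101111
Gen 2 (rule 90): 0000001001
Gen 3 (rule 122): 0000010110
Gen 4 (rule 90): 0000100111

Answer: 0000100111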